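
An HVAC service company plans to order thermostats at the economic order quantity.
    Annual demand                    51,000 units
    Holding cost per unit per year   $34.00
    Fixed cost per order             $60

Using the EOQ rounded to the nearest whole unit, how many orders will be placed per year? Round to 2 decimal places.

120.28 orders per year

Q* = √(2·D·S / H) = √(2·51,000·60 / 34) = √180,000.0 ≈ 424.26 → Q = 424
Orders per year = D/Q = 51,000 / 424 = 120.283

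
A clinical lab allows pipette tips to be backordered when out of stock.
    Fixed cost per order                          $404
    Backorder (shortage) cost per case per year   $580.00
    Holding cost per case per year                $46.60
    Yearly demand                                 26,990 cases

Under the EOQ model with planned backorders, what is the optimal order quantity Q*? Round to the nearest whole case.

711 cases

Basic EOQ = √(2·26,990·404/46.6) = 684.091
Backorder adjustment √((H+b)/b) = √((46.6+580)/580) = 1.0394
Q* = 684.091 × 1.0394 ≈ 711.04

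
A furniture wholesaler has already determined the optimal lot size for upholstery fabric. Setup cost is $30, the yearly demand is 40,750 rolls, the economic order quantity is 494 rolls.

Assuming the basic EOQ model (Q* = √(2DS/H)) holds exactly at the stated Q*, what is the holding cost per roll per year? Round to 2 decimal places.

$10.02

From Q* = √(2DS/H) ⇒ Q*² = 2DS/H.
H = 2DS / Q² = 2 × 40,750 × 30 / 494² = 10.0190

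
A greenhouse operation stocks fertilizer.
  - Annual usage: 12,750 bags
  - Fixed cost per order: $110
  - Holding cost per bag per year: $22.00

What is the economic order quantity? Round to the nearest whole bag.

357 bags

2DS/H = 2·12,750·110/22 = 127,500.00
EOQ = √127,500.00 ≈ 357.07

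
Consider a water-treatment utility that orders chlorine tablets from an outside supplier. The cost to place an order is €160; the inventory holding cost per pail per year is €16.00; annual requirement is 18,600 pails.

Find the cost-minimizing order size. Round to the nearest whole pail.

Optimal lot size Q* = (2 × 18,600 × €160 / €16)^½ ≈ 609.92

610 pails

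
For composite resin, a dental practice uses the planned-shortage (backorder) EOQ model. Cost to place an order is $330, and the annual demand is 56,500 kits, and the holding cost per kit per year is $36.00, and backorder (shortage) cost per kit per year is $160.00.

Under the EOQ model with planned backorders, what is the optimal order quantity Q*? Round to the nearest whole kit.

Basic EOQ = √(2·56,500·330/36) = 1,017.759
Backorder adjustment √((H+b)/b) = √((36+160)/160) = 1.1068
Q* = 1,017.759 × 1.1068 ≈ 1,126.45

1,126 kits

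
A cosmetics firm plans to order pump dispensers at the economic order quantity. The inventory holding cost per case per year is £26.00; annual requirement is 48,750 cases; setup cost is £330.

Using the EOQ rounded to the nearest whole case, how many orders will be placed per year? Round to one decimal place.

2DS/H = 2·48,750·330/26 = 1,237,500.00
EOQ = √1,237,500.00 ≈ 1,112.43 → Q = 1,112
Orders per year = D/Q = 48,750 / 1,112 = 43.840

43.8 orders per year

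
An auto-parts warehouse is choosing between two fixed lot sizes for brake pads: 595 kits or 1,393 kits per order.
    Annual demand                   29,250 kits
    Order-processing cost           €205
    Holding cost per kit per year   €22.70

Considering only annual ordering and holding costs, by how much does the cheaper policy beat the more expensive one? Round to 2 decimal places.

€3,284.13

For each Q, cost = (D/Q)·S + (Q/2)·H.
TC(595) = (29,250/595)×205 + (595/2)×22.7 = €16,830.98
TC(1,393) = (29,250/1,393)×205 + (1,393/2)×22.7 = €20,115.11
Cheaper: Q = 595.  Difference = €3,284.13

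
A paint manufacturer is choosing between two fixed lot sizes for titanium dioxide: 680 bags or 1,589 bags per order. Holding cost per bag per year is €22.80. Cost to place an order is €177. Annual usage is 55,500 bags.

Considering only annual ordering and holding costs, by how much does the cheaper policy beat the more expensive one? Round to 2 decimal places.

€2,098.47

Annual cost at Q: ordering D·S/Q plus holding Q·H/2.
TC(680) = (55,500/680)×177 + (680/2)×22.8 = €22,198.32
TC(1,589) = (55,500/1,589)×177 + (1,589/2)×22.8 = €24,296.79
Cheaper: Q = 680.  Difference = €2,098.47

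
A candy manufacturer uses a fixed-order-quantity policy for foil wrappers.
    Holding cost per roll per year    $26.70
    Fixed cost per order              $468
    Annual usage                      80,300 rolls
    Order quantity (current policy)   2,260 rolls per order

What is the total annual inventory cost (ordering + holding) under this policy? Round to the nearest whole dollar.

$46,799

Annual ordering cost = (D/Q)·S = (80,300/2,260) × 468 = $16,628.50
Annual holding cost  = (Q/2)·H = (2,260/2) × 26.7 = $30,171.00
Total = $16,628.50 + $30,171.00 = $46,799.50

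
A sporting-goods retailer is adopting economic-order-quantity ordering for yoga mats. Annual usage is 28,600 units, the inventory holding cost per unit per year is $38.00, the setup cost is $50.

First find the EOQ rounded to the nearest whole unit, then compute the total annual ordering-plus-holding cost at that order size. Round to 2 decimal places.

$10,424.98

Q* = √(2·D·S / H) = √(2·28,600·50 / 38) = √75,263.2 ≈ 274.34 → Q = 274 units
Orders/yr = 28,600/274 = 104.380; ordering cost = 104.380 × $50 = $5,218.98
Average inventory = 274/2 = 137; holding cost = 137 × $38 = $5,206.00
Total = $5,218.98 + $5,206.00 = $10,424.98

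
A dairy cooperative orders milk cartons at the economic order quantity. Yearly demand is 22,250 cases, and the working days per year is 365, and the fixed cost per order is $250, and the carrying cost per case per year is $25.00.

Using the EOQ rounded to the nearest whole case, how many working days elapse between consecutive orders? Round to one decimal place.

EOQ = √(2DS/H) = √(2 × 22,250 × 250 / 25)
    = √(445,000.00) ≈ 667.08 → Q = 667 cases
T = Q/D × 365 days = 667/22,250 × 365 = 10.942 days

10.9 days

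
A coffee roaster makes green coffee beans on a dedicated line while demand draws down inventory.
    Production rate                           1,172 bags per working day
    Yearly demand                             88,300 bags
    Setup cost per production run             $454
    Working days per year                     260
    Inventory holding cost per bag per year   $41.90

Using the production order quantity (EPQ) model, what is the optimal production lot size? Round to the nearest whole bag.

d = 88,300/260 = 339.6154 bags/day;  effective holding cost H(1 − d/p) = 41.9·(1 − 339.6154/1172) = 29.75846
Q* = √(2DS / H_eff) = √(2·88,300·454 / 29.75846) ≈ 1,641.41

1,641 bags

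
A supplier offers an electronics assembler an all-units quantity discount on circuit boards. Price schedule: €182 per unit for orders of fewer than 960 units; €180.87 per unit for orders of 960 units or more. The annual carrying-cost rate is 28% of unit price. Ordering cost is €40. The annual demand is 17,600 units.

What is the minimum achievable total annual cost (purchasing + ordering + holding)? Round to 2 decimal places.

H₁ = 28%×€182 = €50.9600;  H₂ = 28%×€180.87 = €50.6436
EOQ₁ = √(2×17,600×40/50.9600) = 166.22  (< 960, feasible at tier 1)
EOQ₂ = √(2×17,600×40/50.6436) = 166.74  (< 960 → use Q = 960 at tier-2 price)
TC(tier 1 (EOQ₁), Q≈166.2) = €3,211,670.64
TC(tier 2, Q≈960.0) = €3,208,354.26
Minimum at tier 2: €3,208,354.26

€3,208,354.26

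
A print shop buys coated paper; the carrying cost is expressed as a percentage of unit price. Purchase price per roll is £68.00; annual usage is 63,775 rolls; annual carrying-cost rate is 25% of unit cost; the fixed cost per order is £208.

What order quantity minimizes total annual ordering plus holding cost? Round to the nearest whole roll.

Holding cost per roll per year: H = 25% × £68 = £17.0000
Optimal lot size Q* = (2 × 63,775 × £208 / £17)^½ ≈ 1,249.24

1,249 rolls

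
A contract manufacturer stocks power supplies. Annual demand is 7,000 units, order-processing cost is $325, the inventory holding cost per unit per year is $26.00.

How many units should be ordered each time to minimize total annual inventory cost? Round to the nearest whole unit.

2DS/H = 2·7,000·325/26 = 175,000.00
EOQ = √175,000.00 ≈ 418.33

418 units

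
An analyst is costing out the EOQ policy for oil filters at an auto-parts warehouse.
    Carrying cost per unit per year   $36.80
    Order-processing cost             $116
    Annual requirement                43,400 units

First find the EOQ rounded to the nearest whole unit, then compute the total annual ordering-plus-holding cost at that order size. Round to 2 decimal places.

$19,249.20

Optimal lot size Q* = (2 × 43,400 × $116 / $36.8)^½ ≈ 523.08 → Q = 523 units
Orders/yr = 43,400/523 = 82.983; ordering cost = 82.983 × $116 = $9,626.00
Average inventory = 523/2 = 261.5; holding cost = 261.5 × $36.8 = $9,623.20
Total = $9,626.00 + $9,623.20 = $19,249.20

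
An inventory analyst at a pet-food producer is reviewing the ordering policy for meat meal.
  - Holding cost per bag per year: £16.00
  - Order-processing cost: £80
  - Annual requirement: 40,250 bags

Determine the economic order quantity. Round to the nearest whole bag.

Q* = √(2·D·S / H) = √(2·40,250·80 / 16) = √402,500.0 ≈ 634.43

634 bags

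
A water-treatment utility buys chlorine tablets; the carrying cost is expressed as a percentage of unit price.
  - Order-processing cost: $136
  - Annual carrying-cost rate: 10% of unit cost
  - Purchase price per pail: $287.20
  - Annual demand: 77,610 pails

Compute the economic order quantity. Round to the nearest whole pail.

Carrying cost H = $287.2 × 10% = $28.7200/pail/yr
EOQ = √(2DS/H) = √(2 × 77,610 × 136 / 28.72)
    = √(735,025.07) ≈ 857.34

857 pails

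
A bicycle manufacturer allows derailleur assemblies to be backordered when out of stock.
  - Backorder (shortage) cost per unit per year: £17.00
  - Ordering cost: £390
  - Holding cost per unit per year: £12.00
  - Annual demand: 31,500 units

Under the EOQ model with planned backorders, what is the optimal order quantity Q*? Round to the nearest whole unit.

Q* = √(2DS/H) · √((H + b)/b)
   = √(2 × 31,500 × 390 / 12) · √((12 + 17) / 17)
   = 1,430.909 × 1.3061 ≈ 1,868.90

1,869 units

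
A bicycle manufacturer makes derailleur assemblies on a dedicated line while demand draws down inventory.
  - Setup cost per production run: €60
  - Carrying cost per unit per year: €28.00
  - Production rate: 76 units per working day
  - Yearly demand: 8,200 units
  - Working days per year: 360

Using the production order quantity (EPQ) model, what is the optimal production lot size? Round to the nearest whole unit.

d = 8,200/360 = 22.7778 units/day;  effective holding cost H(1 − d/p) = 28·(1 − 22.7778/76) = 19.60819
Q* = √(2DS / H_eff) = √(2·8,200·60 / 19.60819) ≈ 224.02

224 units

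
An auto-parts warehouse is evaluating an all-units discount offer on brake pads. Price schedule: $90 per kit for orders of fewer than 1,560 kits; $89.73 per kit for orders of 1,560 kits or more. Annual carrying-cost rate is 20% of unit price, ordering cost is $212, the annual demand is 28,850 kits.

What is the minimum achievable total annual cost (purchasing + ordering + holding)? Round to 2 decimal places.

$2,606,629.02

H₁ = 20%×$90 = $18.0000;  H₂ = 20%×$89.73 = $17.9460
EOQ₁ = √(2×28,850×212/18.0000) = 824.37  (< 1,560, feasible at tier 1)
EOQ₂ = √(2×28,850×212/17.9460) = 825.60  (< 1,560 → use Q = 1,560 at tier-2 price)
TC(tier 1 (EOQ₁), Q≈824.4) = $2,611,338.57
TC(tier 2, Q≈1,560.0) = $2,606,629.02
Minimum at tier 2: $2,606,629.02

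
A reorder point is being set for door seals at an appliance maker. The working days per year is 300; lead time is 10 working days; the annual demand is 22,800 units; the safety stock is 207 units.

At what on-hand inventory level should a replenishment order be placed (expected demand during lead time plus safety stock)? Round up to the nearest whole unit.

Daily demand d = 22,800 / 300 = 76.000 units/day
Demand during lead time = 76.000 × 10 = 760.00
Reorder point = 760.00 + 207 = 967.00 → round up

967 units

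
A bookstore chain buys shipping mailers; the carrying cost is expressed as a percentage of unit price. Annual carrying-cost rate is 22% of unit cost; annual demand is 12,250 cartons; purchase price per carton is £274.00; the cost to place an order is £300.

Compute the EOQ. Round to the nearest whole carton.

H = i·C = 0.22 × £274 = £60.2800 per carton-year
EOQ = √(2DS/H) = √(2 × 12,250 × 300 / 60.28)
    = √(121,930.99) ≈ 349.19

349 cartons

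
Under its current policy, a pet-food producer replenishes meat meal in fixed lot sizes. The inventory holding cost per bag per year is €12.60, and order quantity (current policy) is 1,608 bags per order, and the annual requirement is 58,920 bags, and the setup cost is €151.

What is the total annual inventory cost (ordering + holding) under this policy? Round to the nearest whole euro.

Annual ordering cost = (D/Q)·S = (58,920/1,608) × 151 = €5,532.91
Annual holding cost  = (Q/2)·H = (1,608/2) × 12.6 = €10,130.40
Total = €5,532.91 + €10,130.40 = €15,663.31

€15,663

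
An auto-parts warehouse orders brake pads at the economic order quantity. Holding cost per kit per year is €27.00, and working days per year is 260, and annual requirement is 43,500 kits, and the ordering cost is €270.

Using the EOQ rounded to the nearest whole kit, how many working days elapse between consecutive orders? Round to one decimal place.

5.6 days

2DS/H = 2·43,500·270/27 = 870,000.00
EOQ = √870,000.00 ≈ 932.74 → Q = 933 kits
Cycle time = (working days × Q)/D = (260 × 933) / 43,500 = 5.577 days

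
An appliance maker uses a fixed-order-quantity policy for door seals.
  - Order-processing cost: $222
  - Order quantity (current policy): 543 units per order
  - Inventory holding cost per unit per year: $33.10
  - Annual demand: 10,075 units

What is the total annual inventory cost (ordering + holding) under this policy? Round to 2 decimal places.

$13,105.71

Annual ordering cost = (D/Q)·S = (10,075/543) × 222 = $4,119.06
Annual holding cost  = (Q/2)·H = (543/2) × 33.1 = $8,986.65
Total = $4,119.06 + $8,986.65 = $13,105.71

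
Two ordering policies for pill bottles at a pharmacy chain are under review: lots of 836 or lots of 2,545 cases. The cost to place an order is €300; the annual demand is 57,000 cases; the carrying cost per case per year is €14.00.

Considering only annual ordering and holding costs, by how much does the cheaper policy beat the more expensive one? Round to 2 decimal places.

€1,772.49

Annual cost at Q: ordering D·S/Q plus holding Q·H/2.
TC(836) = (57,000/836)×300 + (836/2)×14 = €26,306.55
TC(2,545) = (57,000/2,545)×300 + (2,545/2)×14 = €24,534.06
Lots of 2,545 are cheaper by €1,772.49.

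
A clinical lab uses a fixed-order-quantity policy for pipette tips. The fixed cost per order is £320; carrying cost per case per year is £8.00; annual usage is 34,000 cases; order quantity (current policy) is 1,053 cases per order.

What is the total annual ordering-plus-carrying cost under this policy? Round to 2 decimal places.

£14,544.38

Ordering: D/Q × S = 34,000/1,053 × £320 = £10,332.38
Holding:  Q/2 × H = 1,053/2 × £8 = £4,212.00
Total = £10,332.38 + £4,212.00 = £14,544.38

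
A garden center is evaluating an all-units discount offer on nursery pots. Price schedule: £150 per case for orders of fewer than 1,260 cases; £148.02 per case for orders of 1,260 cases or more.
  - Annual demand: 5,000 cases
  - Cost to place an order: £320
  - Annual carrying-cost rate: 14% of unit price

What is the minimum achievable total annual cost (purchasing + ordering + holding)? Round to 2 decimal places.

H₁ = 14%×£150 = £21.0000;  H₂ = 14%×£148.02 = £20.7228
EOQ₁ = √(2×5,000×320/21.0000) = 390.36  (< 1,260, feasible at tier 1)
EOQ₂ = √(2×5,000×320/20.7228) = 392.96  (< 1,260 → use Q = 1,260 at tier-2 price)
TC(tier 1 (EOQ₁), Q≈390.4) = £758,197.56
TC(tier 2, Q≈1,260.0) = £754,425.21
Minimum at tier 2: £754,425.21

£754,425.21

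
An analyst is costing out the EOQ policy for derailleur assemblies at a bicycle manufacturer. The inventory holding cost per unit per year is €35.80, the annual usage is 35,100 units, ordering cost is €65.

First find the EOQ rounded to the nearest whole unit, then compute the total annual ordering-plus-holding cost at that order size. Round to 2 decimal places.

€12,781.06

2DS/H = 2·35,100·65/35.8 = 127,458.10
EOQ = √127,458.10 ≈ 357.01 → Q = 357 units
Orders/yr = 35,100/357 = 98.319; ordering cost = 98.319 × €65 = €6,390.76
Average inventory = 357/2 = 178.5; holding cost = 178.5 × €35.8 = €6,390.30
Total = €6,390.76 + €6,390.30 = €12,781.06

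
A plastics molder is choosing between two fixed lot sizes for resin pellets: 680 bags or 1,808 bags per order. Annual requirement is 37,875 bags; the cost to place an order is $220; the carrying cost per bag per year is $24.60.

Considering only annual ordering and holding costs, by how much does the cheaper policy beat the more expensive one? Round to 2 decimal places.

$6,229.41

For each Q, cost = (D/Q)·S + (Q/2)·H.
TC(680) = (37,875/680)×220 + (680/2)×24.6 = $20,617.68
TC(1,808) = (37,875/1,808)×220 + (1,808/2)×24.6 = $26,847.08
Cheaper: Q = 680.  Difference = $6,229.41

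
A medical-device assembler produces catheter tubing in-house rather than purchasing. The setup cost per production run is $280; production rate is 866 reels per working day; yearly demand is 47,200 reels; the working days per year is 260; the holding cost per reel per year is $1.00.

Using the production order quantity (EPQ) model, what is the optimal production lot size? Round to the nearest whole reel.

5,783 reels

d = 47,200/260 = 181.5385 reels/day;  effective holding cost H(1 − d/p) = 1·(1 − 181.5385/866) = 0.79037
Q* = √(2DS / H_eff) = √(2·47,200·280 / 0.79037) ≈ 5,782.95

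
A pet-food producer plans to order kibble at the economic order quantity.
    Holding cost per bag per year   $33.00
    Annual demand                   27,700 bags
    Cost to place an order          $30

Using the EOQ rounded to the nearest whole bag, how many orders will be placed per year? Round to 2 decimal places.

123.66 orders per year

EOQ = √(2DS/H) = √(2 × 27,700 × 30 / 33)
    = √(50,363.64) ≈ 224.42 → Q = 224
N = D/Q = 27,700/224 ≈ 123.661 orders/yr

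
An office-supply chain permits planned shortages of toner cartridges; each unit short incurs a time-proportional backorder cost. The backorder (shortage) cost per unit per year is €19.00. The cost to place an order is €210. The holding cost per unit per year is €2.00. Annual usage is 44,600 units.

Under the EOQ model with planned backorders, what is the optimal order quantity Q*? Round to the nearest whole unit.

Basic EOQ = √(2·44,600·210/2) = 3,060.392
Backorder adjustment √((H+b)/b) = √((2+19)/19) = 1.0513
Q* = 3,060.392 × 1.0513 ≈ 3,217.44

3,217 units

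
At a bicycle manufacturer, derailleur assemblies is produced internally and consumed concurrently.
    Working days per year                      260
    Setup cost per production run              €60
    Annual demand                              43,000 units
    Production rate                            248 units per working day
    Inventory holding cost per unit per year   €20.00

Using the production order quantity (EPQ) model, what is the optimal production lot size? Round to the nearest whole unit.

880 units

Daily demand d = 43,000/260 = 165.385; p = 248; 1 − d/p = 0.33313
EPQ = √(2DS / (H(1 − d/p)))
    = √(2 × 43,000 × 60 / (20 × 0.33313)) ≈ 880.05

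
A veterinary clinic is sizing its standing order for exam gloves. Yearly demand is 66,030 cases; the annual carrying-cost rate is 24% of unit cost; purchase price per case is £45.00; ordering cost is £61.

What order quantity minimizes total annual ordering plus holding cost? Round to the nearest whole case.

H = i·C = 0.24 × £45 = £10.8000 per case-year
Q* = √(2·D·S / H) = √(2·66,030·61 / 10.8) = √745,894.4 ≈ 863.65

864 cases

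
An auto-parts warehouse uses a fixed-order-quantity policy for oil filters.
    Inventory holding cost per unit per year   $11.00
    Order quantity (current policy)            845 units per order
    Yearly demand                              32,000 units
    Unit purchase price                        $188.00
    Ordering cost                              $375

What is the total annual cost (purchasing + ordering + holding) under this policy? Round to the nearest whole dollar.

$6,034,849

Annual ordering cost = (D/Q)·S = (32,000/845) × 375 = $14,201.18
Annual holding cost  = (Q/2)·H = (845/2) × 11 = $4,647.50
Purchase cost = D·C = 32,000 × 188 = $6,016,000.00
Total = $14,201.18 + $4,647.50 + $6,016,000.00 = $6,034,848.68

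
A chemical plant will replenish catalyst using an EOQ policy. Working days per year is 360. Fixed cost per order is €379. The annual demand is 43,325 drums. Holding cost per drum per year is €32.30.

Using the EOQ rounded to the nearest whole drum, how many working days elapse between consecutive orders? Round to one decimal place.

Q* = √(2·D·S / H) = √(2·43,325·379 / 32.3) = √1,016,729.1 ≈ 1,008.33 → Q = 1,008 drums
Cycle time = (working days × Q)/D = (360 × 1,008) / 43,325 = 8.376 days

8.4 days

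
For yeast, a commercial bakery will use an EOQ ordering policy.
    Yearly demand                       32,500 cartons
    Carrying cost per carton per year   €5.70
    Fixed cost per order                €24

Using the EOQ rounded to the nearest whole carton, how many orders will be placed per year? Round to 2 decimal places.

Q* = √(2·D·S / H) = √(2·32,500·24 / 5.7) = √273,684.2 ≈ 523.15 → Q = 523
N = D/Q = 32,500/523 ≈ 62.141 orders/yr

62.14 orders per year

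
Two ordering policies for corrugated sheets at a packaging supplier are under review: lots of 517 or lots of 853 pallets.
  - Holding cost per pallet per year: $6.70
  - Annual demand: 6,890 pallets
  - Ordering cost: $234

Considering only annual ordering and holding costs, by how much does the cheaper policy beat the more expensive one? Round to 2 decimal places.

For each Q, cost = (D/Q)·S + (Q/2)·H.
TC(517) = (6,890/517)×234 + (517/2)×6.7 = $4,850.44
TC(853) = (6,890/853)×234 + (853/2)×6.7 = $4,747.66
Cheaper: Q = 853.  Difference = $102.79

$102.79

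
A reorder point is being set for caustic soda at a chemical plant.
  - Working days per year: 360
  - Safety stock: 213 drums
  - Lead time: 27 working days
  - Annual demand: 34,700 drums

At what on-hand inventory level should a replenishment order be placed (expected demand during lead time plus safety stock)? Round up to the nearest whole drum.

Daily demand d = 34,700 / 360 = 96.389 drums/day
Demand during lead time = 96.389 × 27 = 2,602.50
Reorder point = 2,602.50 + 213 = 2,815.50 → round up

2,816 drums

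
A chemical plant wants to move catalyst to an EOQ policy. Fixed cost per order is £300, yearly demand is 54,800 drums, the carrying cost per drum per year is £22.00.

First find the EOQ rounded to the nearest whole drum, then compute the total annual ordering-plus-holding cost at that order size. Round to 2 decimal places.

£26,895.35

Q* = √(2·D·S / H) = √(2·54,800·300 / 22) = √1,494,545.5 ≈ 1,222.52 → Q = 1,223 drums
Ordering: D/Q × S = 54,800/1,223 × £300 = £13,442.35
Holding:  Q/2 × H = 1,223/2 × £22 = £13,453.00
Total = £13,442.35 + £13,453.00 = £26,895.35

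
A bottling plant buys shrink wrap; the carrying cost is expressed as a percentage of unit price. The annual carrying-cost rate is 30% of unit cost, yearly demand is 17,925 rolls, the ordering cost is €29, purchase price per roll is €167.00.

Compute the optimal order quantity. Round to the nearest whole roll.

144 rolls

Carrying cost H = €167 × 30% = €50.1000/roll/yr
2DS/H = 2·17,925·29/50.1 = 20,751.50
EOQ = √20,751.50 ≈ 144.05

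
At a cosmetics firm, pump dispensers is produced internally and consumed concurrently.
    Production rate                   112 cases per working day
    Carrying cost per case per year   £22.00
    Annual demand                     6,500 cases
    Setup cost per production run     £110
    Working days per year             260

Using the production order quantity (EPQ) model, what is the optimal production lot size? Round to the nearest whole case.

d = 6,500/260 = 25.0000 cases/day;  effective holding cost H(1 − d/p) = 22·(1 − 25.0000/112) = 17.08929
Q* = √(2DS / H_eff) = √(2·6,500·110 / 17.08929) ≈ 289.27

289 cases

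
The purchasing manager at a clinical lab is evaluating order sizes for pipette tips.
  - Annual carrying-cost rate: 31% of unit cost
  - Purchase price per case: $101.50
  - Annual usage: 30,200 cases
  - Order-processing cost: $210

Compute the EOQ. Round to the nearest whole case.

635 cases

Holding cost per case per year: H = 31% × $101.5 = $31.4650
Optimal lot size Q* = (2 × 30,200 × $210 / $31.465)^½ ≈ 634.91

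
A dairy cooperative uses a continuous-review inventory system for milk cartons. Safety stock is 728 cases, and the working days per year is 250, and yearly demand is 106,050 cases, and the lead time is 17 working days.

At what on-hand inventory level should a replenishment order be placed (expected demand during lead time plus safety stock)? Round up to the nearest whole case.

7,940 cases

Daily demand d = 106,050 / 250 = 424.200 cases/day
Demand during lead time = 424.200 × 17 = 7,211.40
Reorder point = 7,211.40 + 728 = 7,939.40 → round up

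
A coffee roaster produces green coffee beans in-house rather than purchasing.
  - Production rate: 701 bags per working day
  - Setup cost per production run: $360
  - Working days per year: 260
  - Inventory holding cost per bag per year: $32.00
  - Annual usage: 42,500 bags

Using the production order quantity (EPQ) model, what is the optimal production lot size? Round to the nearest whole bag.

1,117 bags

Daily demand d = 42,500/260 = 163.462; p = 701; 1 − d/p = 0.76682
EPQ = √(2DS / (H(1 − d/p)))
    = √(2 × 42,500 × 360 / (32 × 0.76682)) ≈ 1,116.71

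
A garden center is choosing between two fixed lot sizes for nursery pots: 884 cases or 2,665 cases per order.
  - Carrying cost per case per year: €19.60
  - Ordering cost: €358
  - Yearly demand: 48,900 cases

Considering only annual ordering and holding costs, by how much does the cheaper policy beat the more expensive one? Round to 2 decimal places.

€4,219.34

TC(Q) = (D/Q)S + (Q/2)H
TC(884) = (48,900/884)×358 + (884/2)×19.6 = €28,466.59
TC(2,665) = (48,900/2,665)×358 + (2,665/2)×19.6 = €32,685.93
Cheaper: Q = 884.  Difference = €4,219.34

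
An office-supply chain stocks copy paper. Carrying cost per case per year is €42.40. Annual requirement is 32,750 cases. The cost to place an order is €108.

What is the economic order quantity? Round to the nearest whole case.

408 cases

Q* = √(2·D·S / H) = √(2·32,750·108 / 42.4) = √166,839.6 ≈ 408.46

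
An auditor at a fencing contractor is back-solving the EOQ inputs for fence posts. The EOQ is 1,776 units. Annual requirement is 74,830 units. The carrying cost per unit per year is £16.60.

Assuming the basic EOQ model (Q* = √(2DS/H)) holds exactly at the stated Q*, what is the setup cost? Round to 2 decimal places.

£349.86

From Q* = √(2DS/H) ⇒ Q*² = 2DS/H.
S = Q²H / (2D) = 1,776² × 16.6 / (2 × 74,830) = 349.8551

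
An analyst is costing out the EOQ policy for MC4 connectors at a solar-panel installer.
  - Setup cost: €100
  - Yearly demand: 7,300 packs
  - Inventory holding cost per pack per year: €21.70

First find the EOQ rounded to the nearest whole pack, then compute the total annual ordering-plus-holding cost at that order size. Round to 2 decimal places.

€5,628.68

Q* = √(2·D·S / H) = √(2·7,300·100 / 21.7) = √67,281.1 ≈ 259.39 → Q = 259 packs
Annual ordering cost = (D/Q)·S = (7,300/259) × 100 = €2,818.53
Annual holding cost  = (Q/2)·H = (259/2) × 21.7 = €2,810.15
Total = €2,818.53 + €2,810.15 = €5,628.68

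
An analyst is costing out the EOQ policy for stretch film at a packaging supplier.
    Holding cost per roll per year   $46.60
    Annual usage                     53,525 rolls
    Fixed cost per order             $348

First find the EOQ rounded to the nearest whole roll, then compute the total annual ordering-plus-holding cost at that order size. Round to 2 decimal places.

Q* = √(2·D·S / H) = √(2·53,525·348 / 46.6) = √799,429.2 ≈ 894.11 → Q = 894 rolls
Ordering: D/Q × S = 53,525/894 × $348 = $20,835.23
Holding:  Q/2 × H = 894/2 × $46.6 = $20,830.20
Total = $20,835.23 + $20,830.20 = $41,665.43

$41,665.43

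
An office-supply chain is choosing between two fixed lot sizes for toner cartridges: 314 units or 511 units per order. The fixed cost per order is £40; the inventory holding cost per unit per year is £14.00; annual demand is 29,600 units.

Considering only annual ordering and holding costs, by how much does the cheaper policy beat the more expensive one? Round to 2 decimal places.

£74.68

For each Q, cost = (D/Q)·S + (Q/2)·H.
TC(314) = (29,600/314)×40 + (314/2)×14 = £5,968.70
TC(511) = (29,600/511)×40 + (511/2)×14 = £5,894.03
Lots of 511 are cheaper by £74.68.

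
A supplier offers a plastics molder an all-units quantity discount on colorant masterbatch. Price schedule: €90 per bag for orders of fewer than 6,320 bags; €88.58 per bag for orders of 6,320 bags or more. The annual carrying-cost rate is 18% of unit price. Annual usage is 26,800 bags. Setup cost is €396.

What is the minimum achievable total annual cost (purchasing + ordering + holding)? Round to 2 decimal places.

H₁ = 18%×€90 = €16.2000;  H₂ = 18%×€88.58 = €15.9444
EOQ₁ = √(2×26,800×396/16.2000) = 1,144.65  (< 6,320, feasible at tier 1)
EOQ₂ = √(2×26,800×396/15.9444) = 1,153.79  (< 6,320 → use Q = 6,320 at tier-2 price)
TC(tier 1 (EOQ₁), Q≈1,144.6) = €2,430,543.32
TC(tier 2, Q≈6,320.0) = €2,426,007.54
Minimum at tier 2: €2,426,007.54

€2,426,007.54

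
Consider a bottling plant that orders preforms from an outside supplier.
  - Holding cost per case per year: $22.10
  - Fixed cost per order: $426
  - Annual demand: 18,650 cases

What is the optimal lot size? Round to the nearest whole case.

Optimal lot size Q* = (2 × 18,650 × $426 / $22.1)^½ ≈ 847.94

848 cases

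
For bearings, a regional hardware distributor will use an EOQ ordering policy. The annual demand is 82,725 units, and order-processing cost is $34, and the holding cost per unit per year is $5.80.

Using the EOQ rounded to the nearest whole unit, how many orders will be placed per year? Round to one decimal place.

Q* = √(2·D·S / H) = √(2·82,725·34 / 5.8) = √969,879.3 ≈ 984.82 → Q = 985
N = D/Q = 82,725/985 ≈ 83.985 orders/yr

84.0 orders per year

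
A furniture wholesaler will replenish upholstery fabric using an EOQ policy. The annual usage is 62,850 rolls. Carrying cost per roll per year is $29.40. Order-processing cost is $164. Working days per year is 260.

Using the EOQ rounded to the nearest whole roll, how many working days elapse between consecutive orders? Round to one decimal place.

3.5 days

2DS/H = 2·62,850·164/29.4 = 701,183.67
EOQ = √701,183.67 ≈ 837.37 → Q = 837 rolls
T = Q/D × 260 days = 837/62,850 × 260 = 3.463 days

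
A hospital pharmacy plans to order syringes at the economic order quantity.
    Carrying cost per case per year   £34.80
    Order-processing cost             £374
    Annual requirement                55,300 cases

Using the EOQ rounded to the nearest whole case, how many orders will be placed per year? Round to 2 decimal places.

2DS/H = 2·55,300·374/34.8 = 1,188,632.18
EOQ = √1,188,632.18 ≈ 1,090.24 → Q = 1,090
N = D/Q = 55,300/1,090 ≈ 50.734 orders/yr

50.73 orders per year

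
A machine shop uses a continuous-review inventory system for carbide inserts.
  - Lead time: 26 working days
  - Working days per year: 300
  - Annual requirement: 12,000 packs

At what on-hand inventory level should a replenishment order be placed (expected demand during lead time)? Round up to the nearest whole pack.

Daily demand d = 12,000 / 300 = 40.000 packs/day
Demand during lead time = 40.000 × 26 = 1,040.00
Reorder point = 1,040.00 → round up

1,040 packs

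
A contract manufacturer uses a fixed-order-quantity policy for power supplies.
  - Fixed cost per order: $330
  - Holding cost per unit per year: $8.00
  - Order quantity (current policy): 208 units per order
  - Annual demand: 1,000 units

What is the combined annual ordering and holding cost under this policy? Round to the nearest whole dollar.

Ordering: D/Q × S = 1,000/208 × $330 = $1,586.54
Holding:  Q/2 × H = 208/2 × $8 = $832.00
Total = $1,586.54 + $832.00 = $2,418.54

$2,419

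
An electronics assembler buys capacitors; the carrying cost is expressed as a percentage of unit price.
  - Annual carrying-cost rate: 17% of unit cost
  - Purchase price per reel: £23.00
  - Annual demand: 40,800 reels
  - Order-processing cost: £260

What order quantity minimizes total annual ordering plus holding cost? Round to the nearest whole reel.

H = i·C = 0.17 × £23 = £3.9100 per reel-year
Q* = √(2·D·S / H) = √(2·40,800·260 / 3.91) = √5,426,087.0 ≈ 2,329.40

2,329 reels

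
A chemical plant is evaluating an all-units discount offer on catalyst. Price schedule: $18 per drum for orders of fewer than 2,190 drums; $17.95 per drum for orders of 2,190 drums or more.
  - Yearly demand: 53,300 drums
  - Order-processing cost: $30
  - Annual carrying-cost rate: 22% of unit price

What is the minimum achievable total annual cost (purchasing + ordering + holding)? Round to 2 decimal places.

H₁ = 22%×$18 = $3.9600;  H₂ = 22%×$17.95 = $3.9490
EOQ₁ = √(2×53,300×30/3.9600) = 898.65  (< 2,190, feasible at tier 1)
EOQ₂ = √(2×53,300×30/3.9490) = 899.90  (< 2,190 → use Q = 2,190 at tier-2 price)
TC(tier 1 (EOQ₁), Q≈898.7) = $962,958.66
TC(tier 2, Q≈2,190.0) = $961,789.29
Minimum at tier 2: $961,789.29

$961,789.29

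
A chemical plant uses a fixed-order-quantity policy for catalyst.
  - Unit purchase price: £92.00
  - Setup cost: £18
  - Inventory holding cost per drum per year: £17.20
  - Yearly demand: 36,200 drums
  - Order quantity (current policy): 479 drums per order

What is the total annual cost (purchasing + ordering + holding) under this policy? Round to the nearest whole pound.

£3,335,880

Orders/yr = 36,200/479 = 75.574; ordering cost = 75.574 × £18 = £1,360.33
Average inventory = 479/2 = 239.5; holding cost = 239.5 × £17.2 = £4,119.40
Purchase cost = D·C = 36,200 × 92 = £3,330,400.00
Total = £1,360.33 + £4,119.40 + £3,330,400.00 = £3,335,879.73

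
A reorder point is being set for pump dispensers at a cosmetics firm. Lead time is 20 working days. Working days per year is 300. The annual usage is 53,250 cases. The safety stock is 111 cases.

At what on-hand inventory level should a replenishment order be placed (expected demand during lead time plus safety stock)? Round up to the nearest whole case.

Daily demand d = 53,250 / 300 = 177.500 cases/day
Demand during lead time = 177.500 × 20 = 3,550.00
Reorder point = 3,550.00 + 111 = 3,661.00 → round up

3,661 cases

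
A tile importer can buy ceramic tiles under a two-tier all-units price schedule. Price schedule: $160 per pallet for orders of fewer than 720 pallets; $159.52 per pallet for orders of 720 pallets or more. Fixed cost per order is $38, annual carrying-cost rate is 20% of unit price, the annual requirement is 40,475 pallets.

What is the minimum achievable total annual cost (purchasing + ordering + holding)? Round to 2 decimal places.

H₁ = 20%×$160 = $32.0000;  H₂ = 20%×$159.52 = $31.9040
EOQ₁ = √(2×40,475×38/32.0000) = 310.05  (< 720, feasible at tier 1)
EOQ₂ = √(2×40,475×38/31.9040) = 310.51  (< 720 → use Q = 720 at tier-2 price)
TC(tier 1 (EOQ₁), Q≈310.0) = $6,485,921.45
TC(tier 2, Q≈720.0) = $6,470,193.62
Minimum at tier 2: $6,470,193.62

$6,470,193.62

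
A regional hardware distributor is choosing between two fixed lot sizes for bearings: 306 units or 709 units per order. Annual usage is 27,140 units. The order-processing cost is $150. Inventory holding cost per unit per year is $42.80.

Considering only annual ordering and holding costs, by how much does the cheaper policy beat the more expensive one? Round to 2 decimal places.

$1,062.17

Annual cost at Q: ordering D·S/Q plus holding Q·H/2.
TC(306) = (27,140/306)×150 + (306/2)×42.8 = $19,852.32
TC(709) = (27,140/709)×150 + (709/2)×42.8 = $20,914.49
|ΔTC| = |$19,852.32 − $20,914.49| = $1,062.17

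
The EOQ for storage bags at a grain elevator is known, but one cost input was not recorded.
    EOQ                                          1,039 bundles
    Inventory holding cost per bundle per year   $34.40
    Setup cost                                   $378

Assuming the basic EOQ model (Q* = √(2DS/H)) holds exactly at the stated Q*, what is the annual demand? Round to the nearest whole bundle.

49,121 bundles per year

From Q* = √(2DS/H) ⇒ Q*² = 2DS/H.
D = Q²H / (2S) = 1,039² × 34.4 / (2 × 378) = 49,121.06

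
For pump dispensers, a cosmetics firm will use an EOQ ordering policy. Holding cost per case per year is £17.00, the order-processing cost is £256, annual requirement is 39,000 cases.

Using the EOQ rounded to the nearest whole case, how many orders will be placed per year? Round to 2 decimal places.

EOQ = √(2DS/H) = √(2 × 39,000 × 256 / 17)
    = √(1,174,588.24) ≈ 1,083.78 → Q = 1,084
N = D/Q = 39,000/1,084 ≈ 35.978 orders/yr

35.98 orders per year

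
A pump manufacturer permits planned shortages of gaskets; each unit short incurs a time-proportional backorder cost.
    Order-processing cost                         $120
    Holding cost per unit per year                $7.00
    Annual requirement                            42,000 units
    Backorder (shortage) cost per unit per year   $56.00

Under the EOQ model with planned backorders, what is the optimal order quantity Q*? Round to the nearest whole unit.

Q* = √(2DS/H) · √((H + b)/b)
   = √(2 × 42,000 × 120 / 7) · √((7 + 56) / 56)
   = 1,200.000 × 1.0607 ≈ 1,272.79

1,273 units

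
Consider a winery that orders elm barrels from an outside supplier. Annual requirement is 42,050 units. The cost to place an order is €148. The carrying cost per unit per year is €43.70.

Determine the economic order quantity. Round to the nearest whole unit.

534 units

Q* = √(2·D·S / H) = √(2·42,050·148 / 43.7) = √284,823.8 ≈ 533.69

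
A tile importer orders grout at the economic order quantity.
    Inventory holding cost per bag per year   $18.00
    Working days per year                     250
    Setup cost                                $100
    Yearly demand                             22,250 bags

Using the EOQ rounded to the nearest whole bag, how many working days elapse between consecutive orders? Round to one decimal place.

Optimal lot size Q* = (2 × 22,250 × $100 / $18)^½ ≈ 497.21 → Q = 497 bags
Days between orders = 250 / (D/Q) = 250 / 44.769 ≈ 5.584

5.6 days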